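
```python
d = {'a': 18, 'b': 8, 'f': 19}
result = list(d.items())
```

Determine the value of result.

Step 1: d.items() returns (key, value) pairs in insertion order.
Therefore result = [('a', 18), ('b', 8), ('f', 19)].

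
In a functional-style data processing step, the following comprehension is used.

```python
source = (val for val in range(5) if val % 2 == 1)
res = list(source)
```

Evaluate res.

Step 1: Filter range(5) keeping only odd values:
  val=0: even, excluded
  val=1: odd, included
  val=2: even, excluded
  val=3: odd, included
  val=4: even, excluded
Therefore res = [1, 3].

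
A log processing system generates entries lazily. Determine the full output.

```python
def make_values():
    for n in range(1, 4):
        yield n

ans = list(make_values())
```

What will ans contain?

Step 1: The generator yields each value from range(1, 4).
Step 2: list() consumes all yields: [1, 2, 3].
Therefore ans = [1, 2, 3].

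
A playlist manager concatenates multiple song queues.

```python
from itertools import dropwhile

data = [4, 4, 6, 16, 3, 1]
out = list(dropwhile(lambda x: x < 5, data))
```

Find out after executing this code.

Step 1: dropwhile drops elements while < 5:
  4 < 5: dropped
  4 < 5: dropped
  6: kept (dropping stopped)
Step 2: Remaining elements kept regardless of condition.
Therefore out = [6, 16, 3, 1].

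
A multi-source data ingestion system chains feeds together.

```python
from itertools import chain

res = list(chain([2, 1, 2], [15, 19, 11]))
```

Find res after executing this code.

Step 1: chain() concatenates iterables: [2, 1, 2] + [15, 19, 11].
Therefore res = [2, 1, 2, 15, 19, 11].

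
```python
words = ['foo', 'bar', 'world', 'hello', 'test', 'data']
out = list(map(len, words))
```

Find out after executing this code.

Step 1: Map len() to each word:
  'foo' -> 3
  'bar' -> 3
  'world' -> 5
  'hello' -> 5
  'test' -> 4
  'data' -> 4
Therefore out = [3, 3, 5, 5, 4, 4].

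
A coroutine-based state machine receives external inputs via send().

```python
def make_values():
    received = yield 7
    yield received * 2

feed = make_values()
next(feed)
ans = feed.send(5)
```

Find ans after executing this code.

Step 1: next(feed) advances to first yield, producing 7.
Step 2: send(5) resumes, received = 5.
Step 3: yield received * 2 = 5 * 2 = 10.
Therefore ans = 10.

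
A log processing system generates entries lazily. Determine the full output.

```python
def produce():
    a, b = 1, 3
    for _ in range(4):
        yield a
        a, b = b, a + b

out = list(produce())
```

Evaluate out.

Step 1: Fibonacci-like sequence starting with a=1, b=3:
  Iteration 1: yield a=1, then a,b = 3,4
  Iteration 2: yield a=3, then a,b = 4,7
  Iteration 3: yield a=4, then a,b = 7,11
  Iteration 4: yield a=7, then a,b = 11,18
Therefore out = [1, 3, 4, 7].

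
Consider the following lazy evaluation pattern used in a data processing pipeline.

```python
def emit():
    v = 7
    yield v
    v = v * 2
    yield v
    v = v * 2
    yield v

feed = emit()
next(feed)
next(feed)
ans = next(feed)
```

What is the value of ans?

Step 1: Trace through generator execution:
  Yield 1: v starts at 7, yield 7
  Yield 2: v = 7 * 2 = 14, yield 14
  Yield 3: v = 14 * 2 = 28, yield 28
Step 2: First next() gets 7, second next() gets the second value, third next() yields 28.
Therefore ans = 28.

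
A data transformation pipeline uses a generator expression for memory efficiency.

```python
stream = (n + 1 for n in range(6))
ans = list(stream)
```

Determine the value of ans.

Step 1: For each n in range(6), compute n+1:
  n=0: 0+1 = 1
  n=1: 1+1 = 2
  n=2: 2+1 = 3
  n=3: 3+1 = 4
  n=4: 4+1 = 5
  n=5: 5+1 = 6
Therefore ans = [1, 2, 3, 4, 5, 6].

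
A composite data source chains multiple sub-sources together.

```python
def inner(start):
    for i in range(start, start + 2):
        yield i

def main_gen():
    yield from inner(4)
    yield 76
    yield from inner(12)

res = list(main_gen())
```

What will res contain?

Step 1: main_gen() delegates to inner(4):
  yield 4
  yield 5
Step 2: yield 76
Step 3: Delegates to inner(12):
  yield 12
  yield 13
Therefore res = [4, 5, 76, 12, 13].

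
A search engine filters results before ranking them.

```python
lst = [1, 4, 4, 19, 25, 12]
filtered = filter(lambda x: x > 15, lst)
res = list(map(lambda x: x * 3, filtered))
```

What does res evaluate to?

Step 1: Filter lst for elements > 15:
  1: removed
  4: removed
  4: removed
  19: kept
  25: kept
  12: removed
Step 2: Map x * 3 on filtered [19, 25]:
  19 -> 57
  25 -> 75
Therefore res = [57, 75].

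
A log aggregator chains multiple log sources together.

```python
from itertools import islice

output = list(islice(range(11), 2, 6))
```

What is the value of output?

Step 1: islice(range(11), 2, 6) takes elements at indices [2, 6).
Step 2: Elements: [2, 3, 4, 5].
Therefore output = [2, 3, 4, 5].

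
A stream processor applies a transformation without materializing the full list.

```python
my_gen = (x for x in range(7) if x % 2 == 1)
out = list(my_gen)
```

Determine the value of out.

Step 1: Filter range(7) keeping only odd values:
  x=0: even, excluded
  x=1: odd, included
  x=2: even, excluded
  x=3: odd, included
  x=4: even, excluded
  x=5: odd, included
  x=6: even, excluded
Therefore out = [1, 3, 5].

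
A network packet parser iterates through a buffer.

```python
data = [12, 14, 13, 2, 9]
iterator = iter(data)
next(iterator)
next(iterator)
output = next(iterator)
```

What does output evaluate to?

Step 1: Create iterator over [12, 14, 13, 2, 9].
Step 2: next() consumes 12.
Step 3: next() consumes 14.
Step 4: next() returns 13.
Therefore output = 13.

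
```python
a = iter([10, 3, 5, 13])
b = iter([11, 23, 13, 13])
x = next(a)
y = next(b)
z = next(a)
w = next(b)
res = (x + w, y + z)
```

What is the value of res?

Step 1: a iterates [10, 3, 5, 13], b iterates [11, 23, 13, 13].
Step 2: x = next(a) = 10, y = next(b) = 11.
Step 3: z = next(a) = 3, w = next(b) = 23.
Step 4: res = (10 + 23, 11 + 3) = (33, 14).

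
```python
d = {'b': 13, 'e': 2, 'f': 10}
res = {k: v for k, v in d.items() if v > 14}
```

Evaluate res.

Step 1: Filter items where value > 14:
  'b': 13 <= 14: removed
  'e': 2 <= 14: removed
  'f': 10 <= 14: removed
Therefore res = {}.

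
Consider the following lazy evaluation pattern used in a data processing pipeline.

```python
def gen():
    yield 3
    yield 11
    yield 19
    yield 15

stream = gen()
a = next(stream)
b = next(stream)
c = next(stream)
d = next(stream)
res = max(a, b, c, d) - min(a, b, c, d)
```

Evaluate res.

Step 1: Create generator and consume all values:
  a = next(stream) = 3
  b = next(stream) = 11
  c = next(stream) = 19
  d = next(stream) = 15
Step 2: max = 19, min = 3, res = 19 - 3 = 16.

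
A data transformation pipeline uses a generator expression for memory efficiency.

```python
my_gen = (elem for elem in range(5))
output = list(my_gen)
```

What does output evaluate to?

Step 1: Generator expression iterates range(5): [0, 1, 2, 3, 4].
Step 2: list() collects all values.
Therefore output = [0, 1, 2, 3, 4].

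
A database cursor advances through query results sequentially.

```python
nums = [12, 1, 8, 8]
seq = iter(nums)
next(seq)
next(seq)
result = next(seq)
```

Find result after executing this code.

Step 1: Create iterator over [12, 1, 8, 8].
Step 2: next() consumes 12.
Step 3: next() consumes 1.
Step 4: next() returns 8.
Therefore result = 8.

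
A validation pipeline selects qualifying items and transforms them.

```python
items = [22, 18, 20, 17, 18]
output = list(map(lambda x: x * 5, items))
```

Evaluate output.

Step 1: Apply lambda x: x * 5 to each element:
  22 -> 110
  18 -> 90
  20 -> 100
  17 -> 85
  18 -> 90
Therefore output = [110, 90, 100, 85, 90].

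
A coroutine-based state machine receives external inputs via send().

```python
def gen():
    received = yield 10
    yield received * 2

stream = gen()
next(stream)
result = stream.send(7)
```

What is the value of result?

Step 1: next(stream) advances to first yield, producing 10.
Step 2: send(7) resumes, received = 7.
Step 3: yield received * 2 = 7 * 2 = 14.
Therefore result = 14.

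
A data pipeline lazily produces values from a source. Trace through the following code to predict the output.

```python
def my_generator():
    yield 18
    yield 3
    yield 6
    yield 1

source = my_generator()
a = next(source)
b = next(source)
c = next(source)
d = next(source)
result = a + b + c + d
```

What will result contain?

Step 1: Create generator and consume all values:
  a = next(source) = 18
  b = next(source) = 3
  c = next(source) = 6
  d = next(source) = 1
Step 2: result = 18 + 3 + 6 + 1 = 28.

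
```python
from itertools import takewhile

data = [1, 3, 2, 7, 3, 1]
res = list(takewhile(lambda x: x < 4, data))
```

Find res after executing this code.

Step 1: takewhile stops at first element >= 4:
  1 < 4: take
  3 < 4: take
  2 < 4: take
  7 >= 4: stop
Therefore res = [1, 3, 2].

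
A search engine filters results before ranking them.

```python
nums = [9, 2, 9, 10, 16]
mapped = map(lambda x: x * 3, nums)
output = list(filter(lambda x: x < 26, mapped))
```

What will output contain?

Step 1: Map x * 3:
  9 -> 27
  2 -> 6
  9 -> 27
  10 -> 30
  16 -> 48
Step 2: Filter for < 26:
  27: removed
  6: kept
  27: removed
  30: removed
  48: removed
Therefore output = [6].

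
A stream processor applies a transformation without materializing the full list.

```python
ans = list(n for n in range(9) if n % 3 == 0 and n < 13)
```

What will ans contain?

Step 1: Filter range(9) where n % 3 == 0 and n < 13:
  n=0: both conditions met, included
  n=1: excluded (1 % 3 != 0)
  n=2: excluded (2 % 3 != 0)
  n=3: both conditions met, included
  n=4: excluded (4 % 3 != 0)
  n=5: excluded (5 % 3 != 0)
  n=6: both conditions met, included
  n=7: excluded (7 % 3 != 0)
  n=8: excluded (8 % 3 != 0)
Therefore ans = [0, 3, 6].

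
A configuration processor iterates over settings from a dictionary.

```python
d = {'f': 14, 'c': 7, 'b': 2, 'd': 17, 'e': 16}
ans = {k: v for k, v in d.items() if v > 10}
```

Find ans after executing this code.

Step 1: Filter items where value > 10:
  'f': 14 > 10: kept
  'c': 7 <= 10: removed
  'b': 2 <= 10: removed
  'd': 17 > 10: kept
  'e': 16 > 10: kept
Therefore ans = {'f': 14, 'd': 17, 'e': 16}.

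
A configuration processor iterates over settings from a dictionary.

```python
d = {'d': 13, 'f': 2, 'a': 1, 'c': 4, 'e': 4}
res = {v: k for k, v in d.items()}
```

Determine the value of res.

Step 1: Invert dict (swap keys and values):
  'd': 13 -> 13: 'd'
  'f': 2 -> 2: 'f'
  'a': 1 -> 1: 'a'
  'c': 4 -> 4: 'c'
  'e': 4 -> 4: 'e'
Therefore res = {13: 'd', 2: 'f', 1: 'a', 4: 'e'}.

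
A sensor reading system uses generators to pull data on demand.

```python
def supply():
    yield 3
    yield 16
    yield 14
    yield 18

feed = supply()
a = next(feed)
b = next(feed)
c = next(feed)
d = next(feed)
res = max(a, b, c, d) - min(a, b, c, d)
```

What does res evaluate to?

Step 1: Create generator and consume all values:
  a = next(feed) = 3
  b = next(feed) = 16
  c = next(feed) = 14
  d = next(feed) = 18
Step 2: max = 18, min = 3, res = 18 - 3 = 15.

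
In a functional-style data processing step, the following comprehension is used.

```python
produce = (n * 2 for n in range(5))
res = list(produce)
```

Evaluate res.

Step 1: For each n in range(5), compute n*2:
  n=0: 0*2 = 0
  n=1: 1*2 = 2
  n=2: 2*2 = 4
  n=3: 3*2 = 6
  n=4: 4*2 = 8
Therefore res = [0, 2, 4, 6, 8].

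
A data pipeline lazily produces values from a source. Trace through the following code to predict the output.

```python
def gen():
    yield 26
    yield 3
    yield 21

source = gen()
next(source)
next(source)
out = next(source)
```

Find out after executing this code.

Step 1: gen() creates a generator.
Step 2: next(source) yields 26 (consumed and discarded).
Step 3: next(source) yields 3 (consumed and discarded).
Step 4: next(source) yields 21, assigned to out.
Therefore out = 21.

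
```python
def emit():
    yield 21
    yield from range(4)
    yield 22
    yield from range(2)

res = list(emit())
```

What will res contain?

Step 1: Trace yields in order:
  yield 21
  yield 0
  yield 1
  yield 2
  yield 3
  yield 22
  yield 0
  yield 1
Therefore res = [21, 0, 1, 2, 3, 22, 0, 1].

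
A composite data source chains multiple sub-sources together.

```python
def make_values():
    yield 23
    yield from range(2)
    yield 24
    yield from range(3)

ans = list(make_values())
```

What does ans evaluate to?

Step 1: Trace yields in order:
  yield 23
  yield 0
  yield 1
  yield 24
  yield 0
  yield 1
  yield 2
Therefore ans = [23, 0, 1, 24, 0, 1, 2].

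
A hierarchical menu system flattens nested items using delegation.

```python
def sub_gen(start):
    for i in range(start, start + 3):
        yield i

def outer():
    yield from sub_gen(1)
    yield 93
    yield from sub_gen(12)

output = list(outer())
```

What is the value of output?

Step 1: outer() delegates to sub_gen(1):
  yield 1
  yield 2
  yield 3
Step 2: yield 93
Step 3: Delegates to sub_gen(12):
  yield 12
  yield 13
  yield 14
Therefore output = [1, 2, 3, 93, 12, 13, 14].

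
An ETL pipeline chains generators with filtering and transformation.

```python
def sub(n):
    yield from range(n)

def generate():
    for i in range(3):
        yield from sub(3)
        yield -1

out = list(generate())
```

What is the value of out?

Step 1: For each i in range(3):
  i=0: yield from sub(3) -> [0, 1, 2], then yield -1
  i=1: yield from sub(3) -> [0, 1, 2], then yield -1
  i=2: yield from sub(3) -> [0, 1, 2], then yield -1
Therefore out = [0, 1, 2, -1, 0, 1, 2, -1, 0, 1, 2, -1].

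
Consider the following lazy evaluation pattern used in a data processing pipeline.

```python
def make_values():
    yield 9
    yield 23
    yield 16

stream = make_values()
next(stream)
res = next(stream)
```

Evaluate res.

Step 1: make_values() creates a generator.
Step 2: next(stream) yields 9 (consumed and discarded).
Step 3: next(stream) yields 23, assigned to res.
Therefore res = 23.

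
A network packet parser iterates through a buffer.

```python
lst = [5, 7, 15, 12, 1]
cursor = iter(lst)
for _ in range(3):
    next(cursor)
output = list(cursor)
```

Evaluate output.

Step 1: Create iterator over [5, 7, 15, 12, 1].
Step 2: Advance 3 positions (consuming [5, 7, 15]).
Step 3: list() collects remaining elements: [12, 1].
Therefore output = [12, 1].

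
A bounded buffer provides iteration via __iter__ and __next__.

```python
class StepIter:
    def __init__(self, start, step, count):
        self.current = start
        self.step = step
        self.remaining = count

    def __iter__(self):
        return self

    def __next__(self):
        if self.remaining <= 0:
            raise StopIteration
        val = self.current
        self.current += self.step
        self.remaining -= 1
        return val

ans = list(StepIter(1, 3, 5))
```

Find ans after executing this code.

Step 1: StepIter starts at 1, increments by 3, for 5 steps:
  Yield 1, then current += 3
  Yield 4, then current += 3
  Yield 7, then current += 3
  Yield 10, then current += 3
  Yield 13, then current += 3
Therefore ans = [1, 4, 7, 10, 13].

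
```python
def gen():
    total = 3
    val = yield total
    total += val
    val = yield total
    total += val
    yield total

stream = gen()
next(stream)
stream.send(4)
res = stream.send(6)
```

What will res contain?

Step 1: next() -> yield total=3.
Step 2: send(4) -> val=4, total = 3+4 = 7, yield 7.
Step 3: send(6) -> val=6, total = 7+6 = 13, yield 13.
Therefore res = 13.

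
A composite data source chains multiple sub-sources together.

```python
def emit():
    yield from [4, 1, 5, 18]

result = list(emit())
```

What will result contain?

Step 1: yield from delegates to the iterable, yielding each element.
Step 2: Collected values: [4, 1, 5, 18].
Therefore result = [4, 1, 5, 18].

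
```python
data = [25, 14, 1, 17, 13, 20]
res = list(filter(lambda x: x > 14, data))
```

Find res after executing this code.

Step 1: Filter elements > 14:
  25: kept
  14: removed
  1: removed
  17: kept
  13: removed
  20: kept
Therefore res = [25, 17, 20].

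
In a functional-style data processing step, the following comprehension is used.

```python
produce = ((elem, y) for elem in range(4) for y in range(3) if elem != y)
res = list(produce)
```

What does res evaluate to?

Step 1: Nested generator over range(4) x range(3) where elem != y:
  (0, 0): excluded (elem == y)
  (0, 1): included
  (0, 2): included
  (1, 0): included
  (1, 1): excluded (elem == y)
  (1, 2): included
  (2, 0): included
  (2, 1): included
  (2, 2): excluded (elem == y)
  (3, 0): included
  (3, 1): included
  (3, 2): included
Therefore res = [(0, 1), (0, 2), (1, 0), (1, 2), (2, 0), (2, 1), (3, 0), (3, 1), (3, 2)].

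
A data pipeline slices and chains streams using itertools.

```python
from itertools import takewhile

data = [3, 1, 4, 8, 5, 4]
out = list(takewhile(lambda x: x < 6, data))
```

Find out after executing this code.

Step 1: takewhile stops at first element >= 6:
  3 < 6: take
  1 < 6: take
  4 < 6: take
  8 >= 6: stop
Therefore out = [3, 1, 4].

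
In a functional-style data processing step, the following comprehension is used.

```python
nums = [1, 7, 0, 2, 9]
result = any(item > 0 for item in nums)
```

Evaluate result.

Step 1: Check item > 0 for each element in [1, 7, 0, 2, 9]:
  1 > 0: True
  7 > 0: True
  0 > 0: False
  2 > 0: True
  9 > 0: True
Step 2: any() returns True.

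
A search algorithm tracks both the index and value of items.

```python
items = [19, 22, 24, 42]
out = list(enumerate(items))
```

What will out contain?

Step 1: enumerate pairs each element with its index:
  (0, 19)
  (1, 22)
  (2, 24)
  (3, 42)
Therefore out = [(0, 19), (1, 22), (2, 24), (3, 42)].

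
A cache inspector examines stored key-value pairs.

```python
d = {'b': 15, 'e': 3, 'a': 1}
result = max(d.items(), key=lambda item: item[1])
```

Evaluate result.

Step 1: Find item with maximum value:
  ('b', 15)
  ('e', 3)
  ('a', 1)
Step 2: Maximum value is 15 at key 'b'.
Therefore result = ('b', 15).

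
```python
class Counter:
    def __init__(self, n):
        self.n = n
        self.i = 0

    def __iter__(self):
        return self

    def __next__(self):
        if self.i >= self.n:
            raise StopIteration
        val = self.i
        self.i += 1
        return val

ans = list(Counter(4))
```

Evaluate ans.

Step 1: Counter(4) creates an iterator counting 0 to 3.
Step 2: list() consumes all values: [0, 1, 2, 3].
Therefore ans = [0, 1, 2, 3].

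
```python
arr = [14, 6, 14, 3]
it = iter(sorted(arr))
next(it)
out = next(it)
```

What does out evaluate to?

Step 1: sorted([14, 6, 14, 3]) = [3, 6, 14, 14].
Step 2: Create iterator and skip 1 elements.
Step 3: next() returns 6.
Therefore out = 6.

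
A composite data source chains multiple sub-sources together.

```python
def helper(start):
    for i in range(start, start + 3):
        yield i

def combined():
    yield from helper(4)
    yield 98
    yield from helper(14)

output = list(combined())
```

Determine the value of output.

Step 1: combined() delegates to helper(4):
  yield 4
  yield 5
  yield 6
Step 2: yield 98
Step 3: Delegates to helper(14):
  yield 14
  yield 15
  yield 16
Therefore output = [4, 5, 6, 98, 14, 15, 16].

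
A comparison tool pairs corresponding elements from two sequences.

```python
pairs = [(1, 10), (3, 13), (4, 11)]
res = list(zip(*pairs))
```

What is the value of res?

Step 1: zip(*pairs) transposes: unzips [(1, 10), (3, 13), (4, 11)] into separate sequences.
Step 2: First elements: (1, 3, 4), second elements: (10, 13, 11).
Therefore res = [(1, 3, 4), (10, 13, 11)].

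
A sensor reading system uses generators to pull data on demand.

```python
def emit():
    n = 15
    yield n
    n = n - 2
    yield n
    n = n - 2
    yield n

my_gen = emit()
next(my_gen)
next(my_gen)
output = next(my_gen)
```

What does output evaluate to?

Step 1: Trace through generator execution:
  Yield 1: n starts at 15, yield 15
  Yield 2: n = 15 - 2 = 13, yield 13
  Yield 3: n = 13 - 2 = 11, yield 11
Step 2: First next() gets 15, second next() gets the second value, third next() yields 11.
Therefore output = 11.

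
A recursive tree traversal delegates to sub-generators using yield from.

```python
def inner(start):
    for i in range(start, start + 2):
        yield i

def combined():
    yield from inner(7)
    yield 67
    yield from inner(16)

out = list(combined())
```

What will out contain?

Step 1: combined() delegates to inner(7):
  yield 7
  yield 8
Step 2: yield 67
Step 3: Delegates to inner(16):
  yield 16
  yield 17
Therefore out = [7, 8, 67, 16, 17].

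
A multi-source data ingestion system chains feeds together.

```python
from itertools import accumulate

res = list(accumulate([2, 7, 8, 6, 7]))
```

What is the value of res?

Step 1: accumulate computes running sums:
  + 2 = 2
  + 7 = 9
  + 8 = 17
  + 6 = 23
  + 7 = 30
Therefore res = [2, 9, 17, 23, 30].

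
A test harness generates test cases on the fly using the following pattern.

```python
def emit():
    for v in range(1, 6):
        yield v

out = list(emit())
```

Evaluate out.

Step 1: The generator yields each value from range(1, 6).
Step 2: list() consumes all yields: [1, 2, 3, 4, 5].
Therefore out = [1, 2, 3, 4, 5].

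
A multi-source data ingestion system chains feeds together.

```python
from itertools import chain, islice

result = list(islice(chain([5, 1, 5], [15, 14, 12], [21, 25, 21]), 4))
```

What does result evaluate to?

Step 1: chain([5, 1, 5], [15, 14, 12], [21, 25, 21]) = [5, 1, 5, 15, 14, 12, 21, 25, 21].
Step 2: islice takes first 4 elements: [5, 1, 5, 15].
Therefore result = [5, 1, 5, 15].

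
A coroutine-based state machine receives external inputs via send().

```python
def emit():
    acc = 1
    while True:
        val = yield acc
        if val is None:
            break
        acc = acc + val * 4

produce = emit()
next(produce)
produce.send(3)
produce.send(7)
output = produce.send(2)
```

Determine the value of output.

Step 1: next() -> yield acc=1.
Step 2: send(3) -> val=3, acc = 1 + 3*4 = 13, yield 13.
Step 3: send(7) -> val=7, acc = 13 + 7*4 = 41, yield 41.
Step 4: send(2) -> val=2, acc = 41 + 2*4 = 49, yield 49.
Therefore output = 49.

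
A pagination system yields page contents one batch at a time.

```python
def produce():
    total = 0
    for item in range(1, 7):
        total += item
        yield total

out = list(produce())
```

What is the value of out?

Step 1: Generator accumulates running sum:
  item=1: total = 1, yield 1
  item=2: total = 3, yield 3
  item=3: total = 6, yield 6
  item=4: total = 10, yield 10
  item=5: total = 15, yield 15
  item=6: total = 21, yield 21
Therefore out = [1, 3, 6, 10, 15, 21].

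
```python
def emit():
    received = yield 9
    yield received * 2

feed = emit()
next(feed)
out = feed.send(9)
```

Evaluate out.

Step 1: next(feed) advances to first yield, producing 9.
Step 2: send(9) resumes, received = 9.
Step 3: yield received * 2 = 9 * 2 = 18.
Therefore out = 18.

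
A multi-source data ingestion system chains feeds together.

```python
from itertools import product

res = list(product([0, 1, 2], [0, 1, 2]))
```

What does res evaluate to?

Step 1: product([0, 1, 2], [0, 1, 2]) gives all pairs:
  (0, 0)
  (0, 1)
  (0, 2)
  (1, 0)
  (1, 1)
  (1, 2)
  (2, 0)
  (2, 1)
  (2, 2)
Therefore res = [(0, 0), (0, 1), (0, 2), (1, 0), (1, 1), (1, 2), (2, 0), (2, 1), (2, 2)].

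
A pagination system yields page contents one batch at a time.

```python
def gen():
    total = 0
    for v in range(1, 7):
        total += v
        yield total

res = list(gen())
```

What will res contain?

Step 1: Generator accumulates running sum:
  v=1: total = 1, yield 1
  v=2: total = 3, yield 3
  v=3: total = 6, yield 6
  v=4: total = 10, yield 10
  v=5: total = 15, yield 15
  v=6: total = 21, yield 21
Therefore res = [1, 3, 6, 10, 15, 21].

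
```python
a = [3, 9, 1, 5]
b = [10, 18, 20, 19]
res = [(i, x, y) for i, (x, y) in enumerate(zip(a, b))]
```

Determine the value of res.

Step 1: enumerate(zip(a, b)) gives index with paired elements:
  i=0: (3, 10)
  i=1: (9, 18)
  i=2: (1, 20)
  i=3: (5, 19)
Therefore res = [(0, 3, 10), (1, 9, 18), (2, 1, 20), (3, 5, 19)].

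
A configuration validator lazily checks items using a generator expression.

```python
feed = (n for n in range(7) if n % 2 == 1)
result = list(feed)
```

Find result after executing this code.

Step 1: Filter range(7) keeping only odd values:
  n=0: even, excluded
  n=1: odd, included
  n=2: even, excluded
  n=3: odd, included
  n=4: even, excluded
  n=5: odd, included
  n=6: even, excluded
Therefore result = [1, 3, 5].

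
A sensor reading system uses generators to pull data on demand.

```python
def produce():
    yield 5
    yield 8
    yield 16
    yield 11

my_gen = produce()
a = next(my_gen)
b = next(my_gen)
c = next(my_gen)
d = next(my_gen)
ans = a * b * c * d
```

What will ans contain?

Step 1: Create generator and consume all values:
  a = next(my_gen) = 5
  b = next(my_gen) = 8
  c = next(my_gen) = 16
  d = next(my_gen) = 11
Step 2: ans = 5 * 8 * 16 * 11 = 7040.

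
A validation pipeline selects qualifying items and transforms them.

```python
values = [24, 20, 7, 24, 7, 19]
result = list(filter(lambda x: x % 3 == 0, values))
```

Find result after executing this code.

Step 1: Filter elements divisible by 3:
  24 % 3 = 0: kept
  20 % 3 = 2: removed
  7 % 3 = 1: removed
  24 % 3 = 0: kept
  7 % 3 = 1: removed
  19 % 3 = 1: removed
Therefore result = [24, 24].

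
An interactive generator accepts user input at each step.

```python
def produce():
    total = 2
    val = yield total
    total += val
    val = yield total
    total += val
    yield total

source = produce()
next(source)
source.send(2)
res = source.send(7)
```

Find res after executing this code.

Step 1: next() -> yield total=2.
Step 2: send(2) -> val=2, total = 2+2 = 4, yield 4.
Step 3: send(7) -> val=7, total = 4+7 = 11, yield 11.
Therefore res = 11.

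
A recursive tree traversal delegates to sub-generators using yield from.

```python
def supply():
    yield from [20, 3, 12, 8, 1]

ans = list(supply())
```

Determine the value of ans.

Step 1: yield from delegates to the iterable, yielding each element.
Step 2: Collected values: [20, 3, 12, 8, 1].
Therefore ans = [20, 3, 12, 8, 1].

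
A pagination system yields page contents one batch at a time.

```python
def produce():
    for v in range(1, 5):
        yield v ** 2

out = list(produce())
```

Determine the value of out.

Step 1: For each v in range(1, 5), yield v**2:
  v=1: yield 1**2 = 1
  v=2: yield 2**2 = 4
  v=3: yield 3**2 = 9
  v=4: yield 4**2 = 16
Therefore out = [1, 4, 9, 16].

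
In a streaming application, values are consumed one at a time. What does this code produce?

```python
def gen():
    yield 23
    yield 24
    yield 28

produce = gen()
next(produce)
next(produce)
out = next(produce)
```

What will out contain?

Step 1: gen() creates a generator.
Step 2: next(produce) yields 23 (consumed and discarded).
Step 3: next(produce) yields 24 (consumed and discarded).
Step 4: next(produce) yields 28, assigned to out.
Therefore out = 28.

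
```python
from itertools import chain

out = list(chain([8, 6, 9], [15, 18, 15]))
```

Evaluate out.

Step 1: chain() concatenates iterables: [8, 6, 9] + [15, 18, 15].
Therefore out = [8, 6, 9, 15, 18, 15].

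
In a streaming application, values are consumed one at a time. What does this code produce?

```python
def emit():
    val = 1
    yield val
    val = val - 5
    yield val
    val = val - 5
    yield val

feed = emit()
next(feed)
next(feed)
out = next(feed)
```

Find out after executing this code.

Step 1: Trace through generator execution:
  Yield 1: val starts at 1, yield 1
  Yield 2: val = 1 - 5 = -4, yield -4
  Yield 3: val = -4 - 5 = -9, yield -9
Step 2: First next() gets 1, second next() gets the second value, third next() yields -9.
Therefore out = -9.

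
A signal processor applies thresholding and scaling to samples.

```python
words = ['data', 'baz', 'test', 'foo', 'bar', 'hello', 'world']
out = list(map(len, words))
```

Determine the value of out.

Step 1: Map len() to each word:
  'data' -> 4
  'baz' -> 3
  'test' -> 4
  'foo' -> 3
  'bar' -> 3
  'hello' -> 5
  'world' -> 5
Therefore out = [4, 3, 4, 3, 3, 5, 5].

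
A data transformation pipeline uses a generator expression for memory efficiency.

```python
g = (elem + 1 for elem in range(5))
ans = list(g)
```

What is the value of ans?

Step 1: For each elem in range(5), compute elem+1:
  elem=0: 0+1 = 1
  elem=1: 1+1 = 2
  elem=2: 2+1 = 3
  elem=3: 3+1 = 4
  elem=4: 4+1 = 5
Therefore ans = [1, 2, 3, 4, 5].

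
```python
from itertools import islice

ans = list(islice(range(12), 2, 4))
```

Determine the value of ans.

Step 1: islice(range(12), 2, 4) takes elements at indices [2, 4).
Step 2: Elements: [2, 3].
Therefore ans = [2, 3].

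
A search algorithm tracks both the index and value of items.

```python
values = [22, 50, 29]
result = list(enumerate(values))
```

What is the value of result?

Step 1: enumerate pairs each element with its index:
  (0, 22)
  (1, 50)
  (2, 29)
Therefore result = [(0, 22), (1, 50), (2, 29)].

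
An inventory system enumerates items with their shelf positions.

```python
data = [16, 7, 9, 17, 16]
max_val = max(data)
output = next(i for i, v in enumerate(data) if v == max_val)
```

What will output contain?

Step 1: max([16, 7, 9, 17, 16]) = 17.
Step 2: Find first index where value == 17:
  Index 0: 16 != 17
  Index 1: 7 != 17
  Index 2: 9 != 17
  Index 3: 17 == 17, found!
Therefore output = 3.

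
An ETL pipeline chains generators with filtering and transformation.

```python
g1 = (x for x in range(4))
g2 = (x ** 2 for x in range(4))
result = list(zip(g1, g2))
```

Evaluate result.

Step 1: g1 produces [0, 1, 2, 3].
Step 2: g2 produces [0, 1, 4, 9].
Step 3: zip pairs them: [(0, 0), (1, 1), (2, 4), (3, 9)].
Therefore result = [(0, 0), (1, 1), (2, 4), (3, 9)].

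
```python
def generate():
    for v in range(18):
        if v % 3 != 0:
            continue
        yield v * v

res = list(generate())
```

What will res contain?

Step 1: Only yield v**2 when v is divisible by 3:
  v=0: 0 % 3 == 0, yield 0**2 = 0
  v=3: 3 % 3 == 0, yield 3**2 = 9
  v=6: 6 % 3 == 0, yield 6**2 = 36
  v=9: 9 % 3 == 0, yield 9**2 = 81
  v=12: 12 % 3 == 0, yield 12**2 = 144
  v=15: 15 % 3 == 0, yield 15**2 = 225
Therefore res = [0, 9, 36, 81, 144, 225].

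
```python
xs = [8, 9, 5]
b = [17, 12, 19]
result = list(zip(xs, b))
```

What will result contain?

Step 1: zip pairs elements at same index:
  Index 0: (8, 17)
  Index 1: (9, 12)
  Index 2: (5, 19)
Therefore result = [(8, 17), (9, 12), (5, 19)].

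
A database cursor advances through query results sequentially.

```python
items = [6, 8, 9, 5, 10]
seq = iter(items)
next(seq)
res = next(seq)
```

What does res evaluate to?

Step 1: Create iterator over [6, 8, 9, 5, 10].
Step 2: next() consumes 6.
Step 3: next() returns 8.
Therefore res = 8.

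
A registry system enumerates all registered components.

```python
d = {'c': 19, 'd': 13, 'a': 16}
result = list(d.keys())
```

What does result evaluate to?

Step 1: d.keys() returns the dictionary keys in insertion order.
Therefore result = ['c', 'd', 'a'].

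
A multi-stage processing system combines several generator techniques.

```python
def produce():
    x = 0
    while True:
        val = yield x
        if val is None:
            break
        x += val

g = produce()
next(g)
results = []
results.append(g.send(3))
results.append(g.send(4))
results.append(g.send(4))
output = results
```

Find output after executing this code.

Step 1: next(g) -> yield 0.
Step 2: send(3) -> x = 3, yield 3.
Step 3: send(4) -> x = 7, yield 7.
Step 4: send(4) -> x = 11, yield 11.
Therefore output = [3, 7, 11].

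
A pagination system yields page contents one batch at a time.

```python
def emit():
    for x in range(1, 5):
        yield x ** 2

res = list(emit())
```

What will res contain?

Step 1: For each x in range(1, 5), yield x**2:
  x=1: yield 1**2 = 1
  x=2: yield 2**2 = 4
  x=3: yield 3**2 = 9
  x=4: yield 4**2 = 16
Therefore res = [1, 4, 9, 16].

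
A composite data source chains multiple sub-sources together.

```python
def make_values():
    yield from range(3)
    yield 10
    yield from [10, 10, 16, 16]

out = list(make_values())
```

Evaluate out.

Step 1: Trace yields in order:
  yield 0
  yield 1
  yield 2
  yield 10
  yield 10
  yield 10
  yield 16
  yield 16
Therefore out = [0, 1, 2, 10, 10, 10, 16, 16].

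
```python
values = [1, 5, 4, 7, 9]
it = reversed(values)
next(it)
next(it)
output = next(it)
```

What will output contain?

Step 1: reversed([1, 5, 4, 7, 9]) gives iterator: [9, 7, 4, 5, 1].
Step 2: First next() = 9, second next() = 7.
Step 3: Third next() = 4.
Therefore output = 4.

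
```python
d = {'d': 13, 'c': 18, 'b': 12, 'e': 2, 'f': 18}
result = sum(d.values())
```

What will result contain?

Step 1: d.values() = [13, 18, 12, 2, 18].
Step 2: sum = 63.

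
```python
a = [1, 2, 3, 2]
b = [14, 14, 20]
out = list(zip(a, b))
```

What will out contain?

Step 1: zip stops at shortest (len(a)=4, len(b)=3):
  Index 0: (1, 14)
  Index 1: (2, 14)
  Index 2: (3, 20)
Step 2: Last element of a (2) has no pair, dropped.
Therefore out = [(1, 14), (2, 14), (3, 20)].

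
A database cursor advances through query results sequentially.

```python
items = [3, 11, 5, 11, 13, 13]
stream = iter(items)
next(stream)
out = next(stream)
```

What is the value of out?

Step 1: Create iterator over [3, 11, 5, 11, 13, 13].
Step 2: next() consumes 3.
Step 3: next() returns 11.
Therefore out = 11.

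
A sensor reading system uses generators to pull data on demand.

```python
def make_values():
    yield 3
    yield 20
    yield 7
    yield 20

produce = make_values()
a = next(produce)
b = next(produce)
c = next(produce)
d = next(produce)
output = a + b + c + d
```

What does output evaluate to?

Step 1: Create generator and consume all values:
  a = next(produce) = 3
  b = next(produce) = 20
  c = next(produce) = 7
  d = next(produce) = 20
Step 2: output = 3 + 20 + 7 + 20 = 50.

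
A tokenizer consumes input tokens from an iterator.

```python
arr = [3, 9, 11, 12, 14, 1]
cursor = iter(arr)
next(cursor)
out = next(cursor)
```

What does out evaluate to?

Step 1: Create iterator over [3, 9, 11, 12, 14, 1].
Step 2: next() consumes 3.
Step 3: next() returns 9.
Therefore out = 9.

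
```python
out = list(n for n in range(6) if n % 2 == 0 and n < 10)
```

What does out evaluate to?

Step 1: Filter range(6) where n % 2 == 0 and n < 10:
  n=0: both conditions met, included
  n=1: excluded (1 % 2 != 0)
  n=2: both conditions met, included
  n=3: excluded (3 % 2 != 0)
  n=4: both conditions met, included
  n=5: excluded (5 % 2 != 0)
Therefore out = [0, 2, 4].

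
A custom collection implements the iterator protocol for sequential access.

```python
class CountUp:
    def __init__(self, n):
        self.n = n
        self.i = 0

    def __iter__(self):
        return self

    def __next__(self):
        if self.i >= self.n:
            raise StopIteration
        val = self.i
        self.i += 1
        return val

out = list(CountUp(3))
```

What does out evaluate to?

Step 1: CountUp(3) creates an iterator counting 0 to 2.
Step 2: list() consumes all values: [0, 1, 2].
Therefore out = [0, 1, 2].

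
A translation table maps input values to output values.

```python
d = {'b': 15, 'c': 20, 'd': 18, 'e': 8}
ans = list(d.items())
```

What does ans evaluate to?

Step 1: d.items() returns (key, value) pairs in insertion order.
Therefore ans = [('b', 15), ('c', 20), ('d', 18), ('e', 8)].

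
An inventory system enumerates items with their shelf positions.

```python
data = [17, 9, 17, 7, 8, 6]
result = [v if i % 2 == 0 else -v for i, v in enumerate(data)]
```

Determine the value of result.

Step 1: For each (i, v), keep v if i is even, negate if odd:
  i=0 (even): keep 17
  i=1 (odd): negate to -9
  i=2 (even): keep 17
  i=3 (odd): negate to -7
  i=4 (even): keep 8
  i=5 (odd): negate to -6
Therefore result = [17, -9, 17, -7, 8, -6].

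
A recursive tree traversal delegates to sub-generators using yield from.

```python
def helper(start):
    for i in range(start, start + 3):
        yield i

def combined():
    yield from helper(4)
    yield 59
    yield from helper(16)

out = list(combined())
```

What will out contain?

Step 1: combined() delegates to helper(4):
  yield 4
  yield 5
  yield 6
Step 2: yield 59
Step 3: Delegates to helper(16):
  yield 16
  yield 17
  yield 18
Therefore out = [4, 5, 6, 59, 16, 17, 18].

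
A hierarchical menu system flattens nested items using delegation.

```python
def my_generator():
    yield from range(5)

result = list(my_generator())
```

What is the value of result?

Step 1: yield from delegates to the iterable, yielding each element.
Step 2: Collected values: [0, 1, 2, 3, 4].
Therefore result = [0, 1, 2, 3, 4].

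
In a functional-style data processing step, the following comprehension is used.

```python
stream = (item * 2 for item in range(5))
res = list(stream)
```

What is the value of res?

Step 1: For each item in range(5), compute item*2:
  item=0: 0*2 = 0
  item=1: 1*2 = 2
  item=2: 2*2 = 4
  item=3: 3*2 = 6
  item=4: 4*2 = 8
Therefore res = [0, 2, 4, 6, 8].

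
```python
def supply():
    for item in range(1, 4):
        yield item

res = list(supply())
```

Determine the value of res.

Step 1: The generator yields each value from range(1, 4).
Step 2: list() consumes all yields: [1, 2, 3].
Therefore res = [1, 2, 3].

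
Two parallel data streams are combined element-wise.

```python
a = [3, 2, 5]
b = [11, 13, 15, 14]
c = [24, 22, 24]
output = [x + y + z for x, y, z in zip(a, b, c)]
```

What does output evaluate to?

Step 1: zip three lists (truncates to shortest, len=3):
  3 + 11 + 24 = 38
  2 + 13 + 22 = 37
  5 + 15 + 24 = 44
Therefore output = [38, 37, 44].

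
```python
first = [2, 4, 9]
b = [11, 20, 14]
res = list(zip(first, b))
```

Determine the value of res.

Step 1: zip pairs elements at same index:
  Index 0: (2, 11)
  Index 1: (4, 20)
  Index 2: (9, 14)
Therefore res = [(2, 11), (4, 20), (9, 14)].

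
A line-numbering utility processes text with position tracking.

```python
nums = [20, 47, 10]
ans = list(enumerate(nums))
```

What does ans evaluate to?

Step 1: enumerate pairs each element with its index:
  (0, 20)
  (1, 47)
  (2, 10)
Therefore ans = [(0, 20), (1, 47), (2, 10)].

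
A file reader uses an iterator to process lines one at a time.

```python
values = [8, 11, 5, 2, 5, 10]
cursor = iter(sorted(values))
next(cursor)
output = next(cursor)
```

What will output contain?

Step 1: sorted([8, 11, 5, 2, 5, 10]) = [2, 5, 5, 8, 10, 11].
Step 2: Create iterator and skip 1 elements.
Step 3: next() returns 5.
Therefore output = 5.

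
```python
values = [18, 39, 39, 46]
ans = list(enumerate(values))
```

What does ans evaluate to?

Step 1: enumerate pairs each element with its index:
  (0, 18)
  (1, 39)
  (2, 39)
  (3, 46)
Therefore ans = [(0, 18), (1, 39), (2, 39), (3, 46)].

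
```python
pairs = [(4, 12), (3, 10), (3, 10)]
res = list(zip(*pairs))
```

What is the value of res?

Step 1: zip(*pairs) transposes: unzips [(4, 12), (3, 10), (3, 10)] into separate sequences.
Step 2: First elements: (4, 3, 3), second elements: (12, 10, 10).
Therefore res = [(4, 3, 3), (12, 10, 10)].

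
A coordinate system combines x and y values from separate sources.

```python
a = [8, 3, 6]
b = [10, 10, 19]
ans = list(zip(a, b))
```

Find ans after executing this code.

Step 1: zip pairs elements at same index:
  Index 0: (8, 10)
  Index 1: (3, 10)
  Index 2: (6, 19)
Therefore ans = [(8, 10), (3, 10), (6, 19)].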